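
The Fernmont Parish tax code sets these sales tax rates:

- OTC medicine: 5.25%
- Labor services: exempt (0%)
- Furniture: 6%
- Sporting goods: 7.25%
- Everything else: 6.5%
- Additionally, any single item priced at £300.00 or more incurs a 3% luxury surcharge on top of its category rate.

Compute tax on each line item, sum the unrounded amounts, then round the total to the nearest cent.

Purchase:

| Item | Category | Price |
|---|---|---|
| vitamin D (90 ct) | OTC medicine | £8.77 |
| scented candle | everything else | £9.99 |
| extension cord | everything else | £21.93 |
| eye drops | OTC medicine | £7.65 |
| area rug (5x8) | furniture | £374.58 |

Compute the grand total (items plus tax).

£459.57

Vitamin D (90 ct) £8.77: OTC medicine → 5.25% → £0.460425
Scented candle £9.99: everything else → 6.5% → £0.64935
Extension cord £21.93: everything else → 6.5% → £1.42545
Eye drops £7.65: OTC medicine → 5.25% → £0.401625
Area rug (5x8) £374.58: furniture → 6% + 3% surcharge = 9% → £33.7122
Subtotal = £422.92; unrounded tax = £36.64905 → £36.65; total due = £459.57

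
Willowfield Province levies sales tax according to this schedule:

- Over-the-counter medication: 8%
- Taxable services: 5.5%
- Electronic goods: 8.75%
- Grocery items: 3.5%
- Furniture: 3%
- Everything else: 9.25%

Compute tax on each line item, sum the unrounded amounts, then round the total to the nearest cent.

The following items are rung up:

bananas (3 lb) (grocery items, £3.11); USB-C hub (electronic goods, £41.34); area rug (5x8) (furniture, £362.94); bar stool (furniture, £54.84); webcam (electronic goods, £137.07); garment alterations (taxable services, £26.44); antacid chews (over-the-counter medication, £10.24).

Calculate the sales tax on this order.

£30.53

Bananas (3 lb) £3.11: grocery items → 3.5% → £0.10885
USB-C hub £41.34: electronic goods → 8.75% → £3.61725
Area rug (5x8) £362.94: furniture → 3% → £10.8882
Bar stool £54.84: furniture → 3% → £1.6452
Webcam £137.07: electronic goods → 8.75% → £11.993625
Garment alterations £26.44: taxable services → 5.5% → £1.4542
Antacid chews £10.24: over-the-counter medication → 8% → £0.8192
Unrounded tax sum = £30.526525 → £30.53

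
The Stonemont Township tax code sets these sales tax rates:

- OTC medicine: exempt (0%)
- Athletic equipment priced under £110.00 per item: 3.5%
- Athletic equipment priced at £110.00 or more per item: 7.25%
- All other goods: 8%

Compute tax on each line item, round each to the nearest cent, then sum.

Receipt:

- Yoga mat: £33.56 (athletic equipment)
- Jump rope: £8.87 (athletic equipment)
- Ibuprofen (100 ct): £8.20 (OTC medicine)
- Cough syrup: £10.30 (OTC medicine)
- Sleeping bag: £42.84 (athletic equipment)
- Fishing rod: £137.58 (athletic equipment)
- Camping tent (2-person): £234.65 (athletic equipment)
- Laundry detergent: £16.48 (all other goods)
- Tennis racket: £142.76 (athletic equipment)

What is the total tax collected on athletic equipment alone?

£40.31

Yoga mat £33.56: athletic equipment, under £110.00 → 3.5% → £1.17
Jump rope £8.87: athletic equipment, under £110.00 → 3.5% → £0.31
Sleeping bag £42.84: athletic equipment, under £110.00 → 3.5% → £1.50
Fishing rod £137.58: athletic equipment, £110.00 or more → 7.25% → £9.97
Camping tent (2-person) £234.65: athletic equipment, £110.00 or more → 7.25% → £17.01
Tennis racket £142.76: athletic equipment, £110.00 or more → 7.25% → £10.35
Tax on athletic equipment = £1.17 + £0.31 + £1.50 + £9.97 + £17.01 + £10.35 = £40.31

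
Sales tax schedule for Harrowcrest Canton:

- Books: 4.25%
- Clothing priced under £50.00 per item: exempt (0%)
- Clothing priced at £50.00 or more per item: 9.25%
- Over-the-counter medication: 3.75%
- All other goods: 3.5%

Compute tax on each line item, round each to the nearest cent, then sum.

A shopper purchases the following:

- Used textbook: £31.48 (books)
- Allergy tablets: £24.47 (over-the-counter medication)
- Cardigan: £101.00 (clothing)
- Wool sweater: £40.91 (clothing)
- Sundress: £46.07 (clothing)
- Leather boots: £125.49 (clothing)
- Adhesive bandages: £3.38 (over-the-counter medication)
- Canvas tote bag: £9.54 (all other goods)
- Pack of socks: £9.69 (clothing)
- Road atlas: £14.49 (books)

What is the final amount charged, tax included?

Used textbook £31.48: books → 4.25% → £1.34
Allergy tablets £24.47: over-the-counter medication → 3.75% → £0.92
Cardigan £101.00: clothing, £50.00 or more → 9.25% → £9.34
Wool sweater £40.91: clothing, under £50.00 → 0% → £0.00
Sundress £46.07: clothing, under £50.00 → 0% → £0.00
Leather boots £125.49: clothing, £50.00 or more → 9.25% → £11.61
Adhesive bandages £3.38: over-the-counter medication → 3.75% → £0.13
Canvas tote bag £9.54: all other goods → 3.5% → £0.33
Pack of socks £9.69: clothing, under £50.00 → 0% → £0.00
Road atlas £14.49: books → 4.25% → £0.62
Subtotal = £406.52; tax = £24.29; total due = £430.81

£430.81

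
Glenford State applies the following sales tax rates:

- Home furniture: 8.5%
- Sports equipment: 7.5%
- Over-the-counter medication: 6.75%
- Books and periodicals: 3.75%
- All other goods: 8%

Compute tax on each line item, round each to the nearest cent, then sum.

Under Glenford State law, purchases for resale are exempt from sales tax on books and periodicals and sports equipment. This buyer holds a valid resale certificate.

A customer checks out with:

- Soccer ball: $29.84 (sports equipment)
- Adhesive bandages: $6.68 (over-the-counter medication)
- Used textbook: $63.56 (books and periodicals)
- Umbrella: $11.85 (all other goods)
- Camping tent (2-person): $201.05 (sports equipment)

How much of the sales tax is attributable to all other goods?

$0.95

Umbrella $11.85: all other goods → 8% → $0.95
Tax on all other goods = $0.95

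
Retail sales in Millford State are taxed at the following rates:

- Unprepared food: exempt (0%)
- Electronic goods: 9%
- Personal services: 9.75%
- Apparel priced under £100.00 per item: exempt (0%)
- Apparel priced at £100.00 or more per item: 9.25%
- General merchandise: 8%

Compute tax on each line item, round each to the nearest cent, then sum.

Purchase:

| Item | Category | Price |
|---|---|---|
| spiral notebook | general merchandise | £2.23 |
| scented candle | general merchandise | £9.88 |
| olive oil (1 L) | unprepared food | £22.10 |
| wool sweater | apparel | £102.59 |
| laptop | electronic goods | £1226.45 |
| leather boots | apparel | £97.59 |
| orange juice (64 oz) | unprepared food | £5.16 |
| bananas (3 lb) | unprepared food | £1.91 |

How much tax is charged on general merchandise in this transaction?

£0.97

Spiral notebook £2.23: general merchandise → 8% → £0.18
Scented candle £9.88: general merchandise → 8% → £0.79
Tax on general merchandise = £0.18 + £0.79 = £0.97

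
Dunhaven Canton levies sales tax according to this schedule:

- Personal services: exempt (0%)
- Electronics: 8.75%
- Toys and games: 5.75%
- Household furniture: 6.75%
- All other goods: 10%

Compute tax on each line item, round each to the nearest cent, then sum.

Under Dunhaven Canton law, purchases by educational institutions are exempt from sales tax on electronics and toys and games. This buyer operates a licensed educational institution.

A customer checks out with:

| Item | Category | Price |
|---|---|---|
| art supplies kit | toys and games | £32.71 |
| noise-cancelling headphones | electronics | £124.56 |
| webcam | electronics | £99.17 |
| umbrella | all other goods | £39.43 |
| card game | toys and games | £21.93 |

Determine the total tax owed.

Art supplies kit £32.71: toys and games, buyer-exempt → 0% → £0.00
Noise-cancelling headphones £124.56: electronics, buyer-exempt → 0% → £0.00
Webcam £99.17: electronics, buyer-exempt → 0% → £0.00
Umbrella £39.43: all other goods → 10% → £3.94
Card game £21.93: toys and games, buyer-exempt → 0% → £0.00
Total tax = £3.94

£3.94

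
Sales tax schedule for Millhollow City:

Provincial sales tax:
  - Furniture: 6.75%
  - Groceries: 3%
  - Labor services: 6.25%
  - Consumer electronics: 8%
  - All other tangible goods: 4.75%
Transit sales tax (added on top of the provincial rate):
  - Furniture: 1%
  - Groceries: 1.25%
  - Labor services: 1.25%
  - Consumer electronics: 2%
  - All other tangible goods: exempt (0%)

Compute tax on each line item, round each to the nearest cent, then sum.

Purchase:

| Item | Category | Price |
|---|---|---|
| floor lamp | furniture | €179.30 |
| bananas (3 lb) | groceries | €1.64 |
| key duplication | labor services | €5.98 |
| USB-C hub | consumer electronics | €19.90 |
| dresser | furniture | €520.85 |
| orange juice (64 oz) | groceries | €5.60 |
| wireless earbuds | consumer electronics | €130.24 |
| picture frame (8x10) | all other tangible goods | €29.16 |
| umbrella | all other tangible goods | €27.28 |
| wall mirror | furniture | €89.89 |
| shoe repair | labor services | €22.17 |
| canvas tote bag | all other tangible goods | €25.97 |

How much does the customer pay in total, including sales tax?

Floor lamp €179.30: furniture → 6.75% + 1% transit = 7.75% → €13.90
Bananas (3 lb) €1.64: groceries → 3% + 1.25% transit = 4.25% → €0.07
Key duplication €5.98: labor services → 6.25% + 1.25% transit = 7.5% → €0.45
USB-C hub €19.90: consumer electronics → 8% + 2% transit = 10% → €1.99
Dresser €520.85: furniture → 6.75% + 1% transit = 7.75% → €40.37
Orange juice (64 oz) €5.60: groceries → 3% + 1.25% transit = 4.25% → €0.24
Wireless earbuds €130.24: consumer electronics → 8% + 2% transit = 10% → €13.02
Picture frame (8x10) €29.16: all other tangible goods → 4.75% + 0% transit = 4.75% → €1.39
Umbrella €27.28: all other tangible goods → 4.75% + 0% transit = 4.75% → €1.30
Wall mirror €89.89: furniture → 6.75% + 1% transit = 7.75% → €6.97
Shoe repair €22.17: labor services → 6.25% + 1.25% transit = 7.5% → €1.66
Canvas tote bag €25.97: all other tangible goods → 4.75% + 0% transit = 4.75% → €1.23
Subtotal = €1057.98; tax = €82.59; total due = €1140.57

€1140.57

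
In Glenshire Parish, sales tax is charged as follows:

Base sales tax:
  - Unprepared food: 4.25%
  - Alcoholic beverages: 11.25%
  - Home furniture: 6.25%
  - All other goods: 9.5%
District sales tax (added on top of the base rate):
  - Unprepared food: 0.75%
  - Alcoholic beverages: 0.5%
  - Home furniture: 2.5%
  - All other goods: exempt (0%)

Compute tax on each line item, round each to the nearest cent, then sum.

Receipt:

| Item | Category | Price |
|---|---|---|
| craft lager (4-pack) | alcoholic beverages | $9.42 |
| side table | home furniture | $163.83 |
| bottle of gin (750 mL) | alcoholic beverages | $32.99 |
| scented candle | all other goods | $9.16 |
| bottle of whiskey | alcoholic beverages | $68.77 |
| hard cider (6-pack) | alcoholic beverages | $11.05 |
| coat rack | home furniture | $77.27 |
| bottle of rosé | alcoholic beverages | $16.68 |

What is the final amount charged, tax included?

$427.47

Craft lager (4-pack) $9.42: alcoholic beverages → 11.25% + 0.5% district = 11.75% → $1.11
Side table $163.83: home furniture → 6.25% + 2.5% district = 8.75% → $14.34
Bottle of gin (750 mL) $32.99: alcoholic beverages → 11.25% + 0.5% district = 11.75% → $3.88
Scented candle $9.16: all other goods → 9.5% + 0% district = 9.5% → $0.87
Bottle of whiskey $68.77: alcoholic beverages → 11.25% + 0.5% district = 11.75% → $8.08
Hard cider (6-pack) $11.05: alcoholic beverages → 11.25% + 0.5% district = 11.75% → $1.30
Coat rack $77.27: home furniture → 6.25% + 2.5% district = 8.75% → $6.76
Bottle of rosé $16.68: alcoholic beverages → 11.25% + 0.5% district = 11.75% → $1.96
Subtotal = $389.17; tax = $38.30; total due = $427.47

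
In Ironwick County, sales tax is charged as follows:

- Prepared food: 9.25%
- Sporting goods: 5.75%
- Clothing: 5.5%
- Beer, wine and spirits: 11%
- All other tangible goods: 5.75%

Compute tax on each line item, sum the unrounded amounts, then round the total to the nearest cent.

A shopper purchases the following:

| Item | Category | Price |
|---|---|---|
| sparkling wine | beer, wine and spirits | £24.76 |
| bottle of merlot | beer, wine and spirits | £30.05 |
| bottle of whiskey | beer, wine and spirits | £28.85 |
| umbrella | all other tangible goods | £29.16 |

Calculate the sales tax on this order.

£10.88

Sparkling wine £24.76: beer, wine and spirits → 11% → £2.7236
Bottle of merlot £30.05: beer, wine and spirits → 11% → £3.3055
Bottle of whiskey £28.85: beer, wine and spirits → 11% → £3.1735
Umbrella £29.16: all other tangible goods → 5.75% → £1.6767
Unrounded tax sum = £10.8793 → £10.88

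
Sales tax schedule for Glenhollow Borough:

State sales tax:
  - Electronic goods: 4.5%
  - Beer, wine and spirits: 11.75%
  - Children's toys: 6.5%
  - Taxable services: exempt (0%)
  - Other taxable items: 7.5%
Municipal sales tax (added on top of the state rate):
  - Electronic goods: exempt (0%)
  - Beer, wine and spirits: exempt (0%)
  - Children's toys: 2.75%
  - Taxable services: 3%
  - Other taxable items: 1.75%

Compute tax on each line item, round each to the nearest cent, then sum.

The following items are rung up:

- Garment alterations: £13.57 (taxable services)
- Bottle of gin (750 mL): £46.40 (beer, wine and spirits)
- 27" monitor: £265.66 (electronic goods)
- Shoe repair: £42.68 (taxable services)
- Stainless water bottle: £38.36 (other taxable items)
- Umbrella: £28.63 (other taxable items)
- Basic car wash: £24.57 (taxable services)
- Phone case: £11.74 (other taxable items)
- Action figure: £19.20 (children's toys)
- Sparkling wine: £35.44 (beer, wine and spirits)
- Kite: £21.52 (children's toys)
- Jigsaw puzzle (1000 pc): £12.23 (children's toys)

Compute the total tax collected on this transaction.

Garment alterations £13.57: taxable services → 0% + 3% municipal = 3% → £0.41
Bottle of gin (750 mL) £46.40: beer, wine and spirits → 11.75% + 0% municipal = 11.75% → £5.45
27" monitor £265.66: electronic goods → 4.5% + 0% municipal = 4.5% → £11.95
Shoe repair £42.68: taxable services → 0% + 3% municipal = 3% → £1.28
Stainless water bottle £38.36: other taxable items → 7.5% + 1.75% municipal = 9.25% → £3.55
Umbrella £28.63: other taxable items → 7.5% + 1.75% municipal = 9.25% → £2.65
Basic car wash £24.57: taxable services → 0% + 3% municipal = 3% → £0.74
Phone case £11.74: other taxable items → 7.5% + 1.75% municipal = 9.25% → £1.09
Action figure £19.20: children's toys → 6.5% + 2.75% municipal = 9.25% → £1.78
Sparkling wine £35.44: beer, wine and spirits → 11.75% + 0% municipal = 11.75% → £4.16
Kite £21.52: children's toys → 6.5% + 2.75% municipal = 9.25% → £1.99
Jigsaw puzzle (1000 pc) £12.23: children's toys → 6.5% + 2.75% municipal = 9.25% → £1.13
Total tax = £0.41 + £5.45 + £11.95 + £1.28 + £3.55 + £2.65 + £0.74 + £1.09 + £1.78 + £4.16 + £1.99 + £1.13 = £36.18

£36.18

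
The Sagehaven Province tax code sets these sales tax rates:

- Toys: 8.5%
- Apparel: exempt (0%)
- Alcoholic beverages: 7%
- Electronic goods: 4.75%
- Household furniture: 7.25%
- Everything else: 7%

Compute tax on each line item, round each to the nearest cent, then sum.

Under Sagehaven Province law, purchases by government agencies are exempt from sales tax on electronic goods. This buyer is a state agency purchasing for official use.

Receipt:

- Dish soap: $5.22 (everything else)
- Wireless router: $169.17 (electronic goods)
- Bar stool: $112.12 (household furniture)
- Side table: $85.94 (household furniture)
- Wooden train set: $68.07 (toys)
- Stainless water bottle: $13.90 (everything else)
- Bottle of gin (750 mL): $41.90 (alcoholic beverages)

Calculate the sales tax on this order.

Dish soap $5.22: everything else → 7% → $0.37
Wireless router $169.17: electronic goods, buyer-exempt → 0% → $0.00
Bar stool $112.12: household furniture → 7.25% → $8.13
Side table $85.94: household furniture → 7.25% → $6.23
Wooden train set $68.07: toys → 8.5% → $5.79
Stainless water bottle $13.90: everything else → 7% → $0.97
Bottle of gin (750 mL) $41.90: alcoholic beverages → 7% → $2.93
Total tax = $0.37 + $8.13 + $6.23 + $5.79 + $0.97 + $2.93 = $24.42

$24.42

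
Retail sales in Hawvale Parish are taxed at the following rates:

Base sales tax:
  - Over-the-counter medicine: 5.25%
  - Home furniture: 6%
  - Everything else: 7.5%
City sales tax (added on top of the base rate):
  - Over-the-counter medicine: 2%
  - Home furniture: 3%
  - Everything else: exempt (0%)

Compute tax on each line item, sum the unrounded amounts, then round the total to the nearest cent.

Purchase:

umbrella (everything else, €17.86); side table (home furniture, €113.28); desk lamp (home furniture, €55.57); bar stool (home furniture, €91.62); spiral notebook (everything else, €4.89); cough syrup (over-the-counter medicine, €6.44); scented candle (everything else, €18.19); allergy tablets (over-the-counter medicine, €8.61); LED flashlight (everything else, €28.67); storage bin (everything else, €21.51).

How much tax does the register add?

Umbrella €17.86: everything else → 7.5% + 0% city = 7.5% → €1.3395
Side table €113.28: home furniture → 6% + 3% city = 9% → €10.1952
Desk lamp €55.57: home furniture → 6% + 3% city = 9% → €5.0013
Bar stool €91.62: home furniture → 6% + 3% city = 9% → €8.2458
Spiral notebook €4.89: everything else → 7.5% + 0% city = 7.5% → €0.36675
Cough syrup €6.44: over-the-counter medicine → 5.25% + 2% city = 7.25% → €0.4669
Scented candle €18.19: everything else → 7.5% + 0% city = 7.5% → €1.36425
Allergy tablets €8.61: over-the-counter medicine → 5.25% + 2% city = 7.25% → €0.624225
LED flashlight €28.67: everything else → 7.5% + 0% city = 7.5% → €2.15025
Storage bin €21.51: everything else → 7.5% + 0% city = 7.5% → €1.61325
Unrounded tax sum = €31.367425 → €31.37

€31.37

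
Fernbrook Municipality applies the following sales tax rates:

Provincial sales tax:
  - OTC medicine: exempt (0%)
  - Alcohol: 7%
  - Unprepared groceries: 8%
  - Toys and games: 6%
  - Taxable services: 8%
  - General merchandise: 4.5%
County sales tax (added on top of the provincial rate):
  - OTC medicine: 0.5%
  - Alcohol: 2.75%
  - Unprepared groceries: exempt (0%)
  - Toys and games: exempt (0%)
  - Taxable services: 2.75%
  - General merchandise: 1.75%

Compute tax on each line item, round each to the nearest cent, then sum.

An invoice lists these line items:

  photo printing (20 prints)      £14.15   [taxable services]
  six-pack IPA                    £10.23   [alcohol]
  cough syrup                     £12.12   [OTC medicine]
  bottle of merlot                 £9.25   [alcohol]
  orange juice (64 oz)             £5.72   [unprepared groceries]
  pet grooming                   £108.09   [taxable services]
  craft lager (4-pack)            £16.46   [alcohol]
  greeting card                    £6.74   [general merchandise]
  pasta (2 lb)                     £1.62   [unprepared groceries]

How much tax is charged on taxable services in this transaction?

Photo printing (20 prints) £14.15: taxable services → 8% + 2.75% county = 10.75% → £1.52
Pet grooming £108.09: taxable services → 8% + 2.75% county = 10.75% → £11.62
Tax on taxable services = £1.52 + £11.62 = £13.14

£13.14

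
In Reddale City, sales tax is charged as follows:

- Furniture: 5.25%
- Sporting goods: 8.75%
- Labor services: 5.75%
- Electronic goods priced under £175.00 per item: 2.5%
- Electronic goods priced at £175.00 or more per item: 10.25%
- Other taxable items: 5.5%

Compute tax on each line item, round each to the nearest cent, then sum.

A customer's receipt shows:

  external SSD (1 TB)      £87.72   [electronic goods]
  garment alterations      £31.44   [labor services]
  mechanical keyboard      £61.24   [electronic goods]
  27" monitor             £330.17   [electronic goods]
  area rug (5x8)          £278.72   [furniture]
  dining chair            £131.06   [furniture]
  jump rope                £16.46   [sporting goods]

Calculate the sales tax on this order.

External SSD (1 TB) £87.72: electronic goods, under £175.00 → 2.5% → £2.19
Garment alterations £31.44: labor services → 5.75% → £1.81
Mechanical keyboard £61.24: electronic goods, under £175.00 → 2.5% → £1.53
27" monitor £330.17: electronic goods, £175.00 or more → 10.25% → £33.84
Area rug (5x8) £278.72: furniture → 5.25% → £14.63
Dining chair £131.06: furniture → 5.25% → £6.88
Jump rope £16.46: sporting goods → 8.75% → £1.44
Total tax = £2.19 + £1.81 + £1.53 + £33.84 + £14.63 + £6.88 + £1.44 = £62.32

£62.32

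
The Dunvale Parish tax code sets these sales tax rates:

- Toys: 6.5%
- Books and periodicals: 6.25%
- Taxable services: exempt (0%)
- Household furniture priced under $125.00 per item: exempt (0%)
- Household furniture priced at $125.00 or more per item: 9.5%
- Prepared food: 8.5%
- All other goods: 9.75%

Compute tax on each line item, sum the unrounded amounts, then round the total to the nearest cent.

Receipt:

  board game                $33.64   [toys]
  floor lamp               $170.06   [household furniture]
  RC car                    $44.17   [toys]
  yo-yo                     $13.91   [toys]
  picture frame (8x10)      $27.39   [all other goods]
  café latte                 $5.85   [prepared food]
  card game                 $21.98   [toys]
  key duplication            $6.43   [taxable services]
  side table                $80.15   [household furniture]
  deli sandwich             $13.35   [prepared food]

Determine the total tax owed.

Board game $33.64: toys → 6.5% → $2.1866
Floor lamp $170.06: household furniture, $125.00 or more → 9.5% → $16.1557
RC car $44.17: toys → 6.5% → $2.87105
Yo-yo $13.91: toys → 6.5% → $0.90415
Picture frame (8x10) $27.39: all other goods → 9.75% → $2.670525
Café latte $5.85: prepared food → 8.5% → $0.49725
Card game $21.98: toys → 6.5% → $1.4287
Key duplication $6.43: taxable services → 0% → $0.00
Side table $80.15: household furniture, under $125.00 → 0% → $0.00
Deli sandwich $13.35: prepared food → 8.5% → $1.13475
Unrounded tax sum = $27.848725 → $27.85

$27.85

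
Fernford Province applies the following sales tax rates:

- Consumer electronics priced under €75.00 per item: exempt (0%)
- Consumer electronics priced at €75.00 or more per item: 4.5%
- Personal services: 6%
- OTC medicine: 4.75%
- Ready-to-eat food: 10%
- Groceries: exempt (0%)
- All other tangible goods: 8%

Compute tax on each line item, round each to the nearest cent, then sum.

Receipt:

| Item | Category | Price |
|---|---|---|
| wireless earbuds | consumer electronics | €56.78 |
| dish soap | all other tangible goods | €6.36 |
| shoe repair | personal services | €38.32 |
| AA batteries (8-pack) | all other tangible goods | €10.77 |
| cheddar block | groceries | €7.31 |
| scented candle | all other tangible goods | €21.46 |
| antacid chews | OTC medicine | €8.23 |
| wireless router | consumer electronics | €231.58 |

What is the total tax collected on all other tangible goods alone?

€3.09

Dish soap €6.36: all other tangible goods → 8% → €0.51
AA batteries (8-pack) €10.77: all other tangible goods → 8% → €0.86
Scented candle €21.46: all other tangible goods → 8% → €1.72
Tax on all other tangible goods = €0.51 + €0.86 + €1.72 = €3.09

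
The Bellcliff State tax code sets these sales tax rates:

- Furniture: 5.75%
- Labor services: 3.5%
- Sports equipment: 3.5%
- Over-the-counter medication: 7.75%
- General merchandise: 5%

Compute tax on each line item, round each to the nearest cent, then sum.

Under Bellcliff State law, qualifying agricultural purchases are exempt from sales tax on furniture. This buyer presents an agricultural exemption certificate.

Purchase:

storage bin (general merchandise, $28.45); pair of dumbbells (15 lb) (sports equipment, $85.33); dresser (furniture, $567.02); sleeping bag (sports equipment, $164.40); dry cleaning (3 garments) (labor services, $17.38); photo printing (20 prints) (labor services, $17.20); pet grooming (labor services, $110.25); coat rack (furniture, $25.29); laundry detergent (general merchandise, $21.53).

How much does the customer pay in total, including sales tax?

$1053.16

Storage bin $28.45: general merchandise → 5% → $1.42
Pair of dumbbells (15 lb) $85.33: sports equipment → 3.5% → $2.99
Dresser $567.02: furniture, buyer-exempt → 0% → $0.00
Sleeping bag $164.40: sports equipment → 3.5% → $5.75
Dry cleaning (3 garments) $17.38: labor services → 3.5% → $0.61
Photo printing (20 prints) $17.20: labor services → 3.5% → $0.60
Pet grooming $110.25: labor services → 3.5% → $3.86
Coat rack $25.29: furniture, buyer-exempt → 0% → $0.00
Laundry detergent $21.53: general merchandise → 5% → $1.08
Subtotal = $1036.85; tax = $16.31; total due = $1053.16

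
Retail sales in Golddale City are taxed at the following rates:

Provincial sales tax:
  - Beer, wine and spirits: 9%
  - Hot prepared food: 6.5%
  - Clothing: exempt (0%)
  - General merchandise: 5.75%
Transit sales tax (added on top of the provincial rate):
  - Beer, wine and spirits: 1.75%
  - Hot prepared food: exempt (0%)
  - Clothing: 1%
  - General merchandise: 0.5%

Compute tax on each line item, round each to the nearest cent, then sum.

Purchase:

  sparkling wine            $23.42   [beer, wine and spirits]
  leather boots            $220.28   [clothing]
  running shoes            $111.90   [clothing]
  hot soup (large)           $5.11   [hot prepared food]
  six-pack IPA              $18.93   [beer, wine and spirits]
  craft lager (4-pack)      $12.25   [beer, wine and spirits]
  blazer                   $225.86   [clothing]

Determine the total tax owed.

$11.78

Sparkling wine $23.42: beer, wine and spirits → 9% + 1.75% transit = 10.75% → $2.52
Leather boots $220.28: clothing → 0% + 1% transit = 1% → $2.20
Running shoes $111.90: clothing → 0% + 1% transit = 1% → $1.12
Hot soup (large) $5.11: hot prepared food → 6.5% + 0% transit = 6.5% → $0.33
Six-pack IPA $18.93: beer, wine and spirits → 9% + 1.75% transit = 10.75% → $2.03
Craft lager (4-pack) $12.25: beer, wine and spirits → 9% + 1.75% transit = 10.75% → $1.32
Blazer $225.86: clothing → 0% + 1% transit = 1% → $2.26
Total tax = $2.52 + $2.20 + $1.12 + $0.33 + $2.03 + $1.32 + $2.26 = $11.78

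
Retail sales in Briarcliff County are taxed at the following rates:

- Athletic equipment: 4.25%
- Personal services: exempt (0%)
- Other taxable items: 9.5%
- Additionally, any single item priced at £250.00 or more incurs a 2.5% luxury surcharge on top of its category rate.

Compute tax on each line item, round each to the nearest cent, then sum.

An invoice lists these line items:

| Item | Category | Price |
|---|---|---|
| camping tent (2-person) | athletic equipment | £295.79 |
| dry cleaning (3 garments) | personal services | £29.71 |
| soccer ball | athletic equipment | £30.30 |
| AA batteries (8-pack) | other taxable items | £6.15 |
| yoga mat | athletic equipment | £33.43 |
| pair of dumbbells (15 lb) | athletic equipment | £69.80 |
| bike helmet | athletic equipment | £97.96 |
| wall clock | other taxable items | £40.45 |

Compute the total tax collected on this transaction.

Camping tent (2-person) £295.79: athletic equipment → 4.25% + 2.5% surcharge = 6.75% → £19.97
Dry cleaning (3 garments) £29.71: personal services → 0% → £0.00
Soccer ball £30.30: athletic equipment → 4.25% → £1.29
AA batteries (8-pack) £6.15: other taxable items → 9.5% → £0.58
Yoga mat £33.43: athletic equipment → 4.25% → £1.42
Pair of dumbbells (15 lb) £69.80: athletic equipment → 4.25% → £2.97
Bike helmet £97.96: athletic equipment → 4.25% → £4.16
Wall clock £40.45: other taxable items → 9.5% → £3.84
Total tax = £19.97 + £1.29 + £0.58 + £1.42 + £2.97 + £4.16 + £3.84 = £34.23

£34.23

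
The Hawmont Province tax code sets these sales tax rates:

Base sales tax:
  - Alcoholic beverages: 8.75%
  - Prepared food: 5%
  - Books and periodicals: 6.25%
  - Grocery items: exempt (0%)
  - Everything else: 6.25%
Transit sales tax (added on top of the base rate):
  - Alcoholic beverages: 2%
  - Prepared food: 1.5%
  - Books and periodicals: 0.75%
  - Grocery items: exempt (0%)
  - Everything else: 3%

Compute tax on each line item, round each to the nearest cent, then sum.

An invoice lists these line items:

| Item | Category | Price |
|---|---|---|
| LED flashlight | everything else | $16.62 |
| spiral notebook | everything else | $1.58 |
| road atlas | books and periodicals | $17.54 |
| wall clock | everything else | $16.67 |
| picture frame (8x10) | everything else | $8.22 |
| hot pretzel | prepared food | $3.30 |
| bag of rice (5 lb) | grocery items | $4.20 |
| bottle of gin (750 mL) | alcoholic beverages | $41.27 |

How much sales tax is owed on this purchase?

LED flashlight $16.62: everything else → 6.25% + 3% transit = 9.25% → $1.54
Spiral notebook $1.58: everything else → 6.25% + 3% transit = 9.25% → $0.15
Road atlas $17.54: books and periodicals → 6.25% + 0.75% transit = 7% → $1.23
Wall clock $16.67: everything else → 6.25% + 3% transit = 9.25% → $1.54
Picture frame (8x10) $8.22: everything else → 6.25% + 3% transit = 9.25% → $0.76
Hot pretzel $3.30: prepared food → 5% + 1.5% transit = 6.5% → $0.21
Bag of rice (5 lb) $4.20: grocery items → 0% + 0% transit = 0% → $0.00
Bottle of gin (750 mL) $41.27: alcoholic beverages → 8.75% + 2% transit = 10.75% → $4.44
Total tax = $1.54 + $0.15 + $1.23 + $1.54 + $0.76 + $0.21 + $4.44 = $9.87

$9.87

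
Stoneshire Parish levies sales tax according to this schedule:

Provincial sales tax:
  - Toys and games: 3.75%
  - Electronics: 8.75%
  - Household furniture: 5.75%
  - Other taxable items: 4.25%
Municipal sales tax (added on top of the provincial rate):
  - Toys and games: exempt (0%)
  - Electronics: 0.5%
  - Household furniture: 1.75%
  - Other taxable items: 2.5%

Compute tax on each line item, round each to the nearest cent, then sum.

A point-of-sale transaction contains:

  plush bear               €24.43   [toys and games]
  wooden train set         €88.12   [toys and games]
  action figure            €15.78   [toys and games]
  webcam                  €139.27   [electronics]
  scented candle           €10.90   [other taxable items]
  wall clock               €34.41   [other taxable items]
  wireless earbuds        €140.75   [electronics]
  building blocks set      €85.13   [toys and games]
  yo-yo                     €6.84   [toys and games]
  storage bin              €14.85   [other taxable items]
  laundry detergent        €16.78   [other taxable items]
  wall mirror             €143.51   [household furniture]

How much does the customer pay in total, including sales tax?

Plush bear €24.43: toys and games → 3.75% + 0% municipal = 3.75% → €0.92
Wooden train set €88.12: toys and games → 3.75% + 0% municipal = 3.75% → €3.30
Action figure €15.78: toys and games → 3.75% + 0% municipal = 3.75% → €0.59
Webcam €139.27: electronics → 8.75% + 0.5% municipal = 9.25% → €12.88
Scented candle €10.90: other taxable items → 4.25% + 2.5% municipal = 6.75% → €0.74
Wall clock €34.41: other taxable items → 4.25% + 2.5% municipal = 6.75% → €2.32
Wireless earbuds €140.75: electronics → 8.75% + 0.5% municipal = 9.25% → €13.02
Building blocks set €85.13: toys and games → 3.75% + 0% municipal = 3.75% → €3.19
Yo-yo €6.84: toys and games → 3.75% + 0% municipal = 3.75% → €0.26
Storage bin €14.85: other taxable items → 4.25% + 2.5% municipal = 6.75% → €1.00
Laundry detergent €16.78: other taxable items → 4.25% + 2.5% municipal = 6.75% → €1.13
Wall mirror €143.51: household furniture → 5.75% + 1.75% municipal = 7.5% → €10.76
Subtotal = €720.77; tax = €50.11; total due = €770.88

€770.88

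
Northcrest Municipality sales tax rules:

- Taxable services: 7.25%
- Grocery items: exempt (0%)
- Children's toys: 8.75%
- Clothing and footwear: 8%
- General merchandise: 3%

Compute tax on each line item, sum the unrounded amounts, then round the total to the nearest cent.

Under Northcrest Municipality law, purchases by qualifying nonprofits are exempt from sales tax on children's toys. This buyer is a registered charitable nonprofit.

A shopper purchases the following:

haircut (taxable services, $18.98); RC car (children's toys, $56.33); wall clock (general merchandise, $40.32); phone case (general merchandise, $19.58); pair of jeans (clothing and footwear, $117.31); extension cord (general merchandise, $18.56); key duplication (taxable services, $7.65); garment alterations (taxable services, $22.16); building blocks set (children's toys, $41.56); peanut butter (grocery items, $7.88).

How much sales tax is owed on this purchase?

Haircut $18.98: taxable services → 7.25% → $1.37605
RC car $56.33: children's toys, buyer-exempt → 0% → $0.00
Wall clock $40.32: general merchandise → 3% → $1.2096
Phone case $19.58: general merchandise → 3% → $0.5874
Pair of jeans $117.31: clothing and footwear → 8% → $9.3848
Extension cord $18.56: general merchandise → 3% → $0.5568
Key duplication $7.65: taxable services → 7.25% → $0.554625
Garment alterations $22.16: taxable services → 7.25% → $1.6066
Building blocks set $41.56: children's toys, buyer-exempt → 0% → $0.00
Peanut butter $7.88: grocery items → 0% → $0.00
Unrounded tax sum = $15.275875 → $15.28

$15.28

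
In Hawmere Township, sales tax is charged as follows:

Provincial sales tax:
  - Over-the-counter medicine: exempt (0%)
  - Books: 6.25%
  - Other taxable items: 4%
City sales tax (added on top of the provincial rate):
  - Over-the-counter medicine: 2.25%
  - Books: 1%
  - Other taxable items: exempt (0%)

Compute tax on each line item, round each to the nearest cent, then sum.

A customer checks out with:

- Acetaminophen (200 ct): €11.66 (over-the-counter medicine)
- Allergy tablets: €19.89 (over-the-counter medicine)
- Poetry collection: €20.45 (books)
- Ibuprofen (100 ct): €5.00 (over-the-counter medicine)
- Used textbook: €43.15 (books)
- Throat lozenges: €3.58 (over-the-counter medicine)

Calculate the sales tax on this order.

€5.51

Acetaminophen (200 ct) €11.66: over-the-counter medicine → 0% + 2.25% city = 2.25% → €0.26
Allergy tablets €19.89: over-the-counter medicine → 0% + 2.25% city = 2.25% → €0.45
Poetry collection €20.45: books → 6.25% + 1% city = 7.25% → €1.48
Ibuprofen (100 ct) €5.00: over-the-counter medicine → 0% + 2.25% city = 2.25% → €0.11
Used textbook €43.15: books → 6.25% + 1% city = 7.25% → €3.13
Throat lozenges €3.58: over-the-counter medicine → 0% + 2.25% city = 2.25% → €0.08
Total tax = €0.26 + €0.45 + €1.48 + €0.11 + €3.13 + €0.08 = €5.51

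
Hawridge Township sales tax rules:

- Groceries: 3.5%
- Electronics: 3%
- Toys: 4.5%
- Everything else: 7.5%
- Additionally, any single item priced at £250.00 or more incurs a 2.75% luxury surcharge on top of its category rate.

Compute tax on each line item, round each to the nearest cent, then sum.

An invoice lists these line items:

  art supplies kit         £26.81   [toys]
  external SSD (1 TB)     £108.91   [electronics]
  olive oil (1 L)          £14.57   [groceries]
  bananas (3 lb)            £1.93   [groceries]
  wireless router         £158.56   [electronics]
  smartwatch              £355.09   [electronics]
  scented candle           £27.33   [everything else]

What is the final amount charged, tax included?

Art supplies kit £26.81: toys → 4.5% → £1.21
External SSD (1 TB) £108.91: electronics → 3% → £3.27
Olive oil (1 L) £14.57: groceries → 3.5% → £0.51
Bananas (3 lb) £1.93: groceries → 3.5% → £0.07
Wireless router £158.56: electronics → 3% → £4.76
Smartwatch £355.09: electronics → 3% + 2.75% surcharge = 5.75% → £20.42
Scented candle £27.33: everything else → 7.5% → £2.05
Subtotal = £693.20; tax = £32.29; total due = £725.49

£725.49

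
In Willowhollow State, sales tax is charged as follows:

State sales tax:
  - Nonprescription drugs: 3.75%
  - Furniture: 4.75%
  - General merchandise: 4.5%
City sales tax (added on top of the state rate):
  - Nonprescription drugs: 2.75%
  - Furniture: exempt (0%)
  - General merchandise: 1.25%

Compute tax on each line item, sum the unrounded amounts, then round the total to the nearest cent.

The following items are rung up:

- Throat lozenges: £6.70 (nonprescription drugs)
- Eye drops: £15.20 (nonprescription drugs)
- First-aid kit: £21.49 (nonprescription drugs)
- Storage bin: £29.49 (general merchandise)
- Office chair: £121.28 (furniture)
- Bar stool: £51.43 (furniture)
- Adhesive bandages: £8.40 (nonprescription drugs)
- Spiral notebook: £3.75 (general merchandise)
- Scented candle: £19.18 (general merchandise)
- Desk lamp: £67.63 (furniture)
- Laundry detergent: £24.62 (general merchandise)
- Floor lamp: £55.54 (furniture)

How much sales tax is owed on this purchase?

Throat lozenges £6.70: nonprescription drugs → 3.75% + 2.75% city = 6.5% → £0.4355
Eye drops £15.20: nonprescription drugs → 3.75% + 2.75% city = 6.5% → £0.988
First-aid kit £21.49: nonprescription drugs → 3.75% + 2.75% city = 6.5% → £1.39685
Storage bin £29.49: general merchandise → 4.5% + 1.25% city = 5.75% → £1.695675
Office chair £121.28: furniture → 4.75% + 0% city = 4.75% → £5.7608
Bar stool £51.43: furniture → 4.75% + 0% city = 4.75% → £2.442925
Adhesive bandages £8.40: nonprescription drugs → 3.75% + 2.75% city = 6.5% → £0.546
Spiral notebook £3.75: general merchandise → 4.5% + 1.25% city = 5.75% → £0.215625
Scented candle £19.18: general merchandise → 4.5% + 1.25% city = 5.75% → £1.10285
Desk lamp £67.63: furniture → 4.75% + 0% city = 4.75% → £3.212425
Laundry detergent £24.62: general merchandise → 4.5% + 1.25% city = 5.75% → £1.41565
Floor lamp £55.54: furniture → 4.75% + 0% city = 4.75% → £2.63815
Unrounded tax sum = £21.85045 → £21.85

£21.85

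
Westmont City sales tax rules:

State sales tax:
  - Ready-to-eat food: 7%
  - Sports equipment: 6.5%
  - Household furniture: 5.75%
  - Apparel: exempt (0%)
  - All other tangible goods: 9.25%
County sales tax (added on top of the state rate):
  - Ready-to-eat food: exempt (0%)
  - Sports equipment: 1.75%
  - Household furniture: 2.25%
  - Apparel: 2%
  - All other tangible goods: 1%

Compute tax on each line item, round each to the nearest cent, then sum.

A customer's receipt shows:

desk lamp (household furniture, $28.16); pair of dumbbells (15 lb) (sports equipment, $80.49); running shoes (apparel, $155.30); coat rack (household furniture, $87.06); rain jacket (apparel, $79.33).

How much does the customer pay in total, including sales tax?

$450.89

Desk lamp $28.16: household furniture → 5.75% + 2.25% county = 8% → $2.25
Pair of dumbbells (15 lb) $80.49: sports equipment → 6.5% + 1.75% county = 8.25% → $6.64
Running shoes $155.30: apparel → 0% + 2% county = 2% → $3.11
Coat rack $87.06: household furniture → 5.75% + 2.25% county = 8% → $6.96
Rain jacket $79.33: apparel → 0% + 2% county = 2% → $1.59
Subtotal = $430.34; tax = $20.55; total due = $450.89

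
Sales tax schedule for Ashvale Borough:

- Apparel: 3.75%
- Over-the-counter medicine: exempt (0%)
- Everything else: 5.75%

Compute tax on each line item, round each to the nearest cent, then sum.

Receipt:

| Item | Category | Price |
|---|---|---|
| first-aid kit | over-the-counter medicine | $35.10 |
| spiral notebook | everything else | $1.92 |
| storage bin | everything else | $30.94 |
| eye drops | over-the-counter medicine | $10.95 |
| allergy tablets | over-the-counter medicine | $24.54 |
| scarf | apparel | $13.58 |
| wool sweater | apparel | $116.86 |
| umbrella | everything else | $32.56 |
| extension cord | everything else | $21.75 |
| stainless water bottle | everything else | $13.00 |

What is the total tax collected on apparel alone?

Scarf $13.58: apparel → 3.75% → $0.51
Wool sweater $116.86: apparel → 3.75% → $4.38
Tax on apparel = $0.51 + $4.38 = $4.89

$4.89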